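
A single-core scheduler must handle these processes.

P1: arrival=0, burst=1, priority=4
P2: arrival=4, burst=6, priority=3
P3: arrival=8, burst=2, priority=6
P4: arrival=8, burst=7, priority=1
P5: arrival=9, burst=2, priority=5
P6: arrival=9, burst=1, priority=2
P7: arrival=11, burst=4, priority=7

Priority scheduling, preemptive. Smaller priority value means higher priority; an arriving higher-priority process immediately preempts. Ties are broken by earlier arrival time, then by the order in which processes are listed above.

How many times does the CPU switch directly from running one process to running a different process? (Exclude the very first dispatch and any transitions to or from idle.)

Gantt: | P1 0-1 | idle 1-4 | P2 4-8 | P4 8-15 | P6 15-16 | P2 16-18 | P5 18-20 | P3 20-22 | P7 22-26 |
Completion: P1=1  P2=18  P3=22  P4=15  P5=20  P6=16  P7=26

6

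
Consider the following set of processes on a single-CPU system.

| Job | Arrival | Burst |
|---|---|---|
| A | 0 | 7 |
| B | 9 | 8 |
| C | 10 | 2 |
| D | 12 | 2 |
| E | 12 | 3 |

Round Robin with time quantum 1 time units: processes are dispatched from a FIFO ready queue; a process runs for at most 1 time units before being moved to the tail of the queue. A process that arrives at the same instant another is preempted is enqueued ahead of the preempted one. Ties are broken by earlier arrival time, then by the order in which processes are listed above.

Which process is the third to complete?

Gantt: | A 0-7 | idle 7-9 | B 9-10 | C 10-11 | B 11-12 | C 12-13 | D 13-14 | E 14-15 | B 15-16 | D 16-17 | E 17-18 | B 18-19 | E 19-20 | B 20-24 |
Completion: A=7  B=24  C=13  D=17  E=20
Turnaround (C−A): A=7  B=15  C=3  D=5  E=8
Finish order: A → C → D → E → B

D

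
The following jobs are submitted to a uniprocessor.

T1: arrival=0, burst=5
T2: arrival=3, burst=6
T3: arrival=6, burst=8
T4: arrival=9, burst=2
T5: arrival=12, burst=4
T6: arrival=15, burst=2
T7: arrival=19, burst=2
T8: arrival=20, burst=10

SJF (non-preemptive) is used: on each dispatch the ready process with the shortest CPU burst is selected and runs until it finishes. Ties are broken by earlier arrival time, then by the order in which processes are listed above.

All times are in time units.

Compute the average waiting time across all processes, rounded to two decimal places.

3.88

Schedule: | T1 0-5 | T2 5-11 | T4 11-13 | T5 13-17 | T6 17-19 | T7 19-21 | T3 21-29 | T8 29-39 |
Completion: T1=5  T2=11  T3=29  T4=13  T5=17  T6=19  T7=21  T8=39
Waiting times: T1=0, T2=2, T3=15, T4=2, T5=1, T6=2, T7=0, T8=9
Average waiting = (0+2+15+2+1+2+0+9) / 8 = 31/8 = 3.88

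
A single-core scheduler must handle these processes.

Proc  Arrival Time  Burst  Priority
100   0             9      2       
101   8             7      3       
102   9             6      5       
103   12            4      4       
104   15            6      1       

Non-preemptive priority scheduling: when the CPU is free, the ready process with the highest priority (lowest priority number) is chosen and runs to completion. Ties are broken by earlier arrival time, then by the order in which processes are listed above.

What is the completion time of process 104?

Gantt: | 100 0-9 | 101 9-16 | 104 16-22 | 103 22-26 | 102 26-32 |
Completion: 100=9  101=16  102=32  103=26  104=22
Turnaround (C−A): 100=9  101=8  102=23  103=14  104=7

22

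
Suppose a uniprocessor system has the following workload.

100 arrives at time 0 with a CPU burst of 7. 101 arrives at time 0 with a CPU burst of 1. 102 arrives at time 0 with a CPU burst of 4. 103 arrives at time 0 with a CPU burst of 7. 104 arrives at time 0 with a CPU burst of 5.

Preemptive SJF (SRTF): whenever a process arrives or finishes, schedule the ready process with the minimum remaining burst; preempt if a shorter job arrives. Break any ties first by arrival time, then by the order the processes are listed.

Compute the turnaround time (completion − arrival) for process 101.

1

Schedule: | 101 0-1 | 102 1-5 | 104 5-10 | 100 10-17 | 103 17-24 |
Completion: 100=17  101=1  102=5  103=24  104=10
Turnaround(101) = completion − arrival = 1 − 0 = 1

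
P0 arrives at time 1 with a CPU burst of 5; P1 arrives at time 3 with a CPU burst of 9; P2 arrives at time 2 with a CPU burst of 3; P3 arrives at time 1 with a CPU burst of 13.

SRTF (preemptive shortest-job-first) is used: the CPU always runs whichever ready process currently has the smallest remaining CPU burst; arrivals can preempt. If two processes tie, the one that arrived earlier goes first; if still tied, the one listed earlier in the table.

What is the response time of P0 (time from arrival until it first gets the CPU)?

0

Gantt: | idle 0-1 | P0 1-2 | P2 2-5 | P0 5-9 | P1 9-18 | P3 18-31 |
Completion: P0=9  P1=18  P2=5  P3=31
Turnaround (C−A): P0=8  P1=15  P2=3  P3=30
Response(P0) = first start − arrival = 1 − 1 = 0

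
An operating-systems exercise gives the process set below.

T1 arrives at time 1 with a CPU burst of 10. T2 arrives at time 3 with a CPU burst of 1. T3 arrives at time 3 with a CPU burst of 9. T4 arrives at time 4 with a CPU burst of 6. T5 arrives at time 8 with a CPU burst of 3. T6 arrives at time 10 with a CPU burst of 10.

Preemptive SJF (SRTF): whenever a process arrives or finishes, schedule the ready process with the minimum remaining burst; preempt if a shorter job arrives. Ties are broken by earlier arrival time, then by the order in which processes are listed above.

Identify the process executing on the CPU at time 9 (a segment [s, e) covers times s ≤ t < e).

T4

Timeline: | idle 0-1 | T1 1-3 | T2 3-4 | T4 4-10 | T5 10-13 | T1 13-21 | T3 21-30 | T6 30-40 |
Completion: T1=21  T2=4  T3=30  T4=10  T5=13  T6=40
Turnaround (C−A): T1=20  T2=1  T3=27  T4=6  T5=5  T6=30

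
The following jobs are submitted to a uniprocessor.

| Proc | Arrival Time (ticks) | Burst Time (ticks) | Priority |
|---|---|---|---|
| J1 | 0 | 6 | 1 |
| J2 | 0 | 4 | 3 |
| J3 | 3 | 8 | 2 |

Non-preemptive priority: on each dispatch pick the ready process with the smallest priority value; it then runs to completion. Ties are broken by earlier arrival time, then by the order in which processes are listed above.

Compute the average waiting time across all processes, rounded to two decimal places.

5.67

Gantt: | J1 0-6 | J3 6-14 | J2 14-18 |
Completion: J1=6  J2=18  J3=14
Turnaround (C−A): J1=6  J2=18  J3=11
Waiting times: J1=0, J2=14, J3=3
Average waiting = (0+14+3) / 3 = 17/3 = 5.67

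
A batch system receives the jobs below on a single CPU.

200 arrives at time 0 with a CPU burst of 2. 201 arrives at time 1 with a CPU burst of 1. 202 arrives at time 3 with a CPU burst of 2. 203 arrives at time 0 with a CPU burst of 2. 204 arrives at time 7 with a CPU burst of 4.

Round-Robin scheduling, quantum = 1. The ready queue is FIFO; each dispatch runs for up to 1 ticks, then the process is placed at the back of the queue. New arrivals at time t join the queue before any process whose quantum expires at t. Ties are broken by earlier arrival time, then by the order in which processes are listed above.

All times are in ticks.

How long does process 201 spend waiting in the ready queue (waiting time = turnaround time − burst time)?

Gantt: | 200 0-1 | 203 1-2 | 201 2-3 | 200 3-4 | 203 4-5 | 202 5-7 | 204 7-11 |
Completion: 200=4  201=3  202=7  203=5  204=11
Turnaround (C−A): 200=4  201=2  202=4  203=5  204=4
Waiting(201) = turnaround − burst = 2 − 1 = 1

1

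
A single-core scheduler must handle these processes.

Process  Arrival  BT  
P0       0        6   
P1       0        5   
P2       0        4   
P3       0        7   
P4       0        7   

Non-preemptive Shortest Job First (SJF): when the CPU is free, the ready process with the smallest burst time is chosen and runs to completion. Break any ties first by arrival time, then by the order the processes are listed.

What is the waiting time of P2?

Timeline: | P2 0-4 | P1 4-9 | P0 9-15 | P3 15-22 | P4 22-29 |
Completion: P0=15  P1=9  P2=4  P3=22  P4=29
Waiting(P2) = turnaround − burst = 4 − 4 = 0

0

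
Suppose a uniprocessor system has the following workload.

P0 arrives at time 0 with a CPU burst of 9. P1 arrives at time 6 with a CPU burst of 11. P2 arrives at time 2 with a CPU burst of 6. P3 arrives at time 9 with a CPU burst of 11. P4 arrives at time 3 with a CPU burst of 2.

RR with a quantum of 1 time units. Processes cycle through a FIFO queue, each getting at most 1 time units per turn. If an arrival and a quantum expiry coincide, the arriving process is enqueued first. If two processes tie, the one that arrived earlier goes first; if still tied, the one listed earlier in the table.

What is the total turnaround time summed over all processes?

113

Timeline: | P0 0-2 | P2 2-3 | P0 3-4 | P4 4-5 | P2 5-6 | P0 6-7 | P4 7-8 | P1 8-9 | P2 9-10 | P0 10-11 | P3 11-12 | P1 12-13 | P2 13-14 | P0 14-15 | P3 15-16 | P1 16-17 | P2 17-18 | P0 18-19 | P3 19-20 | P1 20-21 | P2 21-22 | P0 22-23 | P3 23-24 | P1 24-25 | P0 25-26 | P3 26-27 | P1 27-28 | P3 28-29 | P1 29-30 | P3 30-31 | P1 31-32 | P3 32-33 | P1 33-34 | P3 34-35 | P1 35-36 | P3 36-37 | P1 37-38 | P3 38-39 |
Completion: P0=26  P1=38  P2=22  P3=39  P4=8
Turnaround (C−A): P0=26  P1=32  P2=20  P3=30  P4=5
Turnaround = completion − arrival: P0=26, P1=32, P2=20, P3=30, P4=5
Total turnaround = 26 + 32 + 20 + 30 + 5 = 113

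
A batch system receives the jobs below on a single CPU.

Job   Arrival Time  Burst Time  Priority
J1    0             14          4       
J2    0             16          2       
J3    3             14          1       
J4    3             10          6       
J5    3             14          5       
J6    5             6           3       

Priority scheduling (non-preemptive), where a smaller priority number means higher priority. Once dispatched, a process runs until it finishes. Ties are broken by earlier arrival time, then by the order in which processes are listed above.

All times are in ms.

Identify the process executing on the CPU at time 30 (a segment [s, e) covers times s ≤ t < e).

J6

Timeline: | J2 0-16 | J3 16-30 | J6 30-36 | J1 36-50 | J5 50-64 | J4 64-74 |
Completion: J1=50  J2=16  J3=30  J4=74  J5=64  J6=36
Turnaround (C−A): J1=50  J2=16  J3=27  J4=71  J5=61  J6=31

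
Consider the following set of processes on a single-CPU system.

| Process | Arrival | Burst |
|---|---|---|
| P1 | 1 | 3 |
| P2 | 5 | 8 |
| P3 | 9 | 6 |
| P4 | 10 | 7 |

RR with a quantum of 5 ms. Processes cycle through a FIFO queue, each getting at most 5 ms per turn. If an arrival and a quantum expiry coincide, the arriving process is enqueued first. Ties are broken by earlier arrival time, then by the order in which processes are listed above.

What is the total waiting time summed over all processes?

Timeline: | idle 0-1 | P1 1-4 | idle 4-5 | P2 5-10 | P3 10-15 | P4 15-20 | P2 20-23 | P3 23-24 | P4 24-26 |
Completion: P1=4  P2=23  P3=24  P4=26
Turnaround (C−A): P1=3  P2=18  P3=15  P4=16
Waiting = turnaround − burst: P1=0, P2=10, P3=9, P4=9
Total waiting = 0 + 10 + 9 + 9 = 28

28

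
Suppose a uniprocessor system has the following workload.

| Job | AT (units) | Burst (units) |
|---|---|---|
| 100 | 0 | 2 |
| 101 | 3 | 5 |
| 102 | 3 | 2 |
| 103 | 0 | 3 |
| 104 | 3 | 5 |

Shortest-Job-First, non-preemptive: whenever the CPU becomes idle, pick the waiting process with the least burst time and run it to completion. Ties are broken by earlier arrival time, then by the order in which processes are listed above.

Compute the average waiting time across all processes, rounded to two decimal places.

Timeline: | 100 0-2 | 103 2-5 | 102 5-7 | 101 7-12 | 104 12-17 |
Completion: 100=2  101=12  102=7  103=5  104=17
Turnaround (C−A): 100=2  101=9  102=4  103=5  104=14
Waiting times: 100=0, 101=4, 102=2, 103=2, 104=9
Average waiting = (0+4+2+2+9) / 5 = 17/5 = 3.40

3.40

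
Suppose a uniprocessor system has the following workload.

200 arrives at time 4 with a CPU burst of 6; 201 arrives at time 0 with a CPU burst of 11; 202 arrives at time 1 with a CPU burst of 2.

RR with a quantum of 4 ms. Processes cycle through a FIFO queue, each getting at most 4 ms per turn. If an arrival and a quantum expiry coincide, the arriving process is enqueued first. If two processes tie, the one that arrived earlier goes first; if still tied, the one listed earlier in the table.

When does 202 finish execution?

Schedule: | 201 0-4 | 202 4-6 | 200 6-10 | 201 10-14 | 200 14-16 | 201 16-19 |
Completion: 200=16  201=19  202=6
Turnaround (C−A): 200=12  201=19  202=5

6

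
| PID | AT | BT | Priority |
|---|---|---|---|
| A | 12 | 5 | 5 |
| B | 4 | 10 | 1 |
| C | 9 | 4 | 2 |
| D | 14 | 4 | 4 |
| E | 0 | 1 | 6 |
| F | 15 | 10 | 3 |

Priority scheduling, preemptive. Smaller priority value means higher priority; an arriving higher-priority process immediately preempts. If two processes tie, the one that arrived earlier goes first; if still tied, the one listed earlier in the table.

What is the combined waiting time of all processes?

42

Gantt: | E 0-1 | idle 1-4 | B 4-14 | C 14-18 | F 18-28 | D 28-32 | A 32-37 |
Completion: A=37  B=14  C=18  D=32  E=1  F=28
Turnaround (C−A): A=25  B=10  C=9  D=18  E=1  F=13
Waiting = turnaround − burst: A=20, B=0, C=5, D=14, E=0, F=3
Total waiting = 20 + 0 + 5 + 14 + 0 + 3 = 42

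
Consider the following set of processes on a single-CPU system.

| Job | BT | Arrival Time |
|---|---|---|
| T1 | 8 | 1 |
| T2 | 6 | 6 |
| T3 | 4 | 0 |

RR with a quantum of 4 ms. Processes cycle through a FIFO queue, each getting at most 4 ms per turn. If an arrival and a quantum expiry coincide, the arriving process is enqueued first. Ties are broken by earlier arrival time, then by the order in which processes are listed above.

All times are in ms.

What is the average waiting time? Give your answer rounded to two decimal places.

Gantt: | T3 0-4 | T1 4-8 | T2 8-12 | T1 12-16 | T2 16-18 |
Completion: T1=16  T2=18  T3=4
Waiting times: T1=7, T2=6, T3=0
Average waiting = (7+6+0) / 3 = 13/3 = 4.33

4.33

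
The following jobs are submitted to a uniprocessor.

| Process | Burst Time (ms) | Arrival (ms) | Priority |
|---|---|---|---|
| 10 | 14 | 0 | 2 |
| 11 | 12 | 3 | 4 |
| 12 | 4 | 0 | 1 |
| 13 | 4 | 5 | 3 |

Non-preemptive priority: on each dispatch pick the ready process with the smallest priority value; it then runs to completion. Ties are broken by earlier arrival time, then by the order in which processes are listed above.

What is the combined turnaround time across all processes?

Timeline: | 12 0-4 | 10 4-18 | 13 18-22 | 11 22-34 |
Completion: 10=18  11=34  12=4  13=22
Turnaround (C−A): 10=18  11=31  12=4  13=17
Turnaround = completion − arrival: 10=18, 11=31, 12=4, 13=17
Total turnaround = 18 + 31 + 4 + 17 = 70

70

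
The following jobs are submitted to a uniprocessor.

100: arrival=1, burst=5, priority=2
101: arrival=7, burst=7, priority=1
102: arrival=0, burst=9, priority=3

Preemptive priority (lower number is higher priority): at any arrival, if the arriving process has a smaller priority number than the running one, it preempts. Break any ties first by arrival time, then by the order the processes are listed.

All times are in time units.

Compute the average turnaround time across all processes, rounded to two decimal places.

Schedule: | 102 0-1 | 100 1-6 | 102 6-7 | 101 7-14 | 102 14-21 |
Completion: 100=6  101=14  102=21
Turnaround (C−A): 100=5  101=7  102=21
Turnaround times: 100=5, 101=7, 102=21
Average turnaround = (5+7+21) / 3 = 33/3 = 11.00

11.00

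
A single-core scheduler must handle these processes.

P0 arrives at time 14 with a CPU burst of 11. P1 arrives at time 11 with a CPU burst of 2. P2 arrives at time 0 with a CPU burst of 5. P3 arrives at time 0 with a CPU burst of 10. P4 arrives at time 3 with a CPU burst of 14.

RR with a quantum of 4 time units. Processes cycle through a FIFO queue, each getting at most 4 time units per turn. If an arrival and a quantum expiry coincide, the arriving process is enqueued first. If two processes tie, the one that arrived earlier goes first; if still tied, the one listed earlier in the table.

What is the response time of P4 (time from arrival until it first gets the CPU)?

5

Timeline: | P2 0-4 | P3 4-8 | P4 8-12 | P2 12-13 | P3 13-17 | P1 17-19 | P4 19-23 | P0 23-27 | P3 27-29 | P4 29-33 | P0 33-37 | P4 37-39 | P0 39-42 |
Completion: P0=42  P1=19  P2=13  P3=29  P4=39
Response(P4) = first start − arrival = 8 − 3 = 5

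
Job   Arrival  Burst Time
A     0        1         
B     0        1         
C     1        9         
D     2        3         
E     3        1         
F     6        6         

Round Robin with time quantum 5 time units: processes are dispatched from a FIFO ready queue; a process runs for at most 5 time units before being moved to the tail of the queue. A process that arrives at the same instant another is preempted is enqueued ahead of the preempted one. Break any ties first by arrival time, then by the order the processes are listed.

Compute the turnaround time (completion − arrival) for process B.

Timeline: | A 0-1 | B 1-2 | C 2-7 | D 7-10 | E 10-11 | F 11-16 | C 16-20 | F 20-21 |
Completion: A=1  B=2  C=20  D=10  E=11  F=21
Turnaround(B) = completion − arrival = 2 − 0 = 2

2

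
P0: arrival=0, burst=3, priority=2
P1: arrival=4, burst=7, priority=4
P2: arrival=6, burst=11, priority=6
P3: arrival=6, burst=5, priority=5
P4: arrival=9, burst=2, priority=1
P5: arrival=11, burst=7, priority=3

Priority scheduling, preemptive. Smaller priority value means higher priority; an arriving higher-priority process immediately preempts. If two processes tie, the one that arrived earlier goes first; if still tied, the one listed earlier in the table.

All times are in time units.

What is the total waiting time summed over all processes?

Timeline: | P0 0-3 | idle 3-4 | P1 4-9 | P4 9-11 | P5 11-18 | P1 18-20 | P3 20-25 | P2 25-36 |
Completion: P0=3  P1=20  P2=36  P3=25  P4=11  P5=18
Waiting = turnaround − burst: P0=0, P1=9, P2=19, P3=14, P4=0, P5=0
Total waiting = 0 + 9 + 19 + 14 + 0 + 0 = 42

42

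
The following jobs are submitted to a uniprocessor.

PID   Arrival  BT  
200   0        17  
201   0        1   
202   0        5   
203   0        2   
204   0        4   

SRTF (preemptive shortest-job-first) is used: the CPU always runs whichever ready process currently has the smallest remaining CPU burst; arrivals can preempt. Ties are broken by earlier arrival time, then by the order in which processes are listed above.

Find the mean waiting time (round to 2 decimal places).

Timeline: | 201 0-1 | 203 1-3 | 204 3-7 | 202 7-12 | 200 12-29 |
Completion: 200=29  201=1  202=12  203=3  204=7
Turnaround (C−A): 200=29  201=1  202=12  203=3  204=7
Waiting times: 200=12, 201=0, 202=7, 203=1, 204=3
Average waiting = (12+0+7+1+3) / 5 = 23/5 = 4.60

4.60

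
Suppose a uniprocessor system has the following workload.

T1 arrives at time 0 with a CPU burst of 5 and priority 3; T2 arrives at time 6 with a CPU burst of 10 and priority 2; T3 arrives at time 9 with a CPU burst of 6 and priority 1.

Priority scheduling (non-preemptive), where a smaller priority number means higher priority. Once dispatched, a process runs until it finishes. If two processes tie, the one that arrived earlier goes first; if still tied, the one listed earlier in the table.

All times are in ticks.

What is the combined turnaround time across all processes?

28

Schedule: | T1 0-5 | idle 5-6 | T2 6-16 | T3 16-22 |
Completion: T1=5  T2=16  T3=22
Turnaround = completion − arrival: T1=5, T2=10, T3=13
Total turnaround = 5 + 10 + 13 = 28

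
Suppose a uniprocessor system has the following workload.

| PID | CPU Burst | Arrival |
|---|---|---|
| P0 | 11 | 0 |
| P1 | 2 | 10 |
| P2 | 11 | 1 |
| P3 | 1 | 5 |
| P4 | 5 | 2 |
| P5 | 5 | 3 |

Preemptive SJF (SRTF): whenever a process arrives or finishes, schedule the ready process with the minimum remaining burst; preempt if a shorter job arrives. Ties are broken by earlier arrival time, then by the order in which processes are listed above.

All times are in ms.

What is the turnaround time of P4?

Timeline: | P0 0-2 | P4 2-5 | P3 5-6 | P4 6-8 | P5 8-10 | P1 10-12 | P5 12-15 | P0 15-24 | P2 24-35 |
Completion: P0=24  P1=12  P2=35  P3=6  P4=8  P5=15
Turnaround (C−A): P0=24  P1=2  P2=34  P3=1  P4=6  P5=12
Turnaround(P4) = completion − arrival = 8 − 2 = 6

6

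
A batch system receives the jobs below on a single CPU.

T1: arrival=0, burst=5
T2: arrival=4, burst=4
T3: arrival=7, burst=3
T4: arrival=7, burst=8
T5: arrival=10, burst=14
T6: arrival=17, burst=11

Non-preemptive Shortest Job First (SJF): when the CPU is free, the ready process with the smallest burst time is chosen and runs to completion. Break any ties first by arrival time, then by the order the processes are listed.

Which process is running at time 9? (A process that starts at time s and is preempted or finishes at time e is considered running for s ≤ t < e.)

T3

Timeline: | T1 0-5 | T2 5-9 | T3 9-12 | T4 12-20 | T6 20-31 | T5 31-45 |
Completion: T1=5  T2=9  T3=12  T4=20  T5=45  T6=31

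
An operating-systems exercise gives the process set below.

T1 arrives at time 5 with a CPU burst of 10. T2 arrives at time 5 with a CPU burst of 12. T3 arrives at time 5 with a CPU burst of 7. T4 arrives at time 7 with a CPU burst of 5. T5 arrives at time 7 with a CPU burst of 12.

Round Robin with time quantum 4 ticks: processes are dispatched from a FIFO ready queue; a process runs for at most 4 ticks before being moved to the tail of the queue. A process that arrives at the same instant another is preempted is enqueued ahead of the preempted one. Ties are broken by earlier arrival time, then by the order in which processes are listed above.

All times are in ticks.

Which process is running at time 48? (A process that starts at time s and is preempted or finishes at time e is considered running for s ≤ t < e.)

Schedule: | idle 0-5 | T1 5-9 | T2 9-13 | T3 13-17 | T4 17-21 | T5 21-25 | T1 25-29 | T2 29-33 | T3 33-36 | T4 36-37 | T5 37-41 | T1 41-43 | T2 43-47 | T5 47-51 |
Completion: T1=43  T2=47  T3=36  T4=37  T5=51
Turnaround (C−A): T1=38  T2=42  T3=31  T4=30  T5=44

T5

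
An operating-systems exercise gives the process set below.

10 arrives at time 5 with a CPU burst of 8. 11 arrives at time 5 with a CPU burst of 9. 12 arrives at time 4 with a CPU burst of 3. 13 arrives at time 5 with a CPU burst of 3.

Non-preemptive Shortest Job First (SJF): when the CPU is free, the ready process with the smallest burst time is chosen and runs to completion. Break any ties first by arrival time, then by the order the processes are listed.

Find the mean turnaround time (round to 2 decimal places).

10.75

Schedule: | idle 0-4 | 12 4-7 | 13 7-10 | 10 10-18 | 11 18-27 |
Completion: 10=18  11=27  12=7  13=10
Turnaround (C−A): 10=13  11=22  12=3  13=5
Turnaround times: 10=13, 11=22, 12=3, 13=5
Average turnaround = (13+22+3+5) / 4 = 43/4 = 10.75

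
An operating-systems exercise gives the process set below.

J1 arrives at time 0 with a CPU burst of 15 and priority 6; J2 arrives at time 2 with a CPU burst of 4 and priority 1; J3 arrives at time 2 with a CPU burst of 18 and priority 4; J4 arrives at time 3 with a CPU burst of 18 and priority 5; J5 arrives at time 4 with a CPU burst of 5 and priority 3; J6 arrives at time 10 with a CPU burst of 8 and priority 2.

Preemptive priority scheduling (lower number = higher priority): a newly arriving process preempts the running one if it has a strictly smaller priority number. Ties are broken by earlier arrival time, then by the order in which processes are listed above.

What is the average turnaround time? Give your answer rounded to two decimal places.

Schedule: | J1 0-2 | J2 2-6 | J5 6-10 | J6 10-18 | J5 18-19 | J3 19-37 | J4 37-55 | J1 55-68 |
Completion: J1=68  J2=6  J3=37  J4=55  J5=19  J6=18
Turnaround times: J1=68, J2=4, J3=35, J4=52, J5=15, J6=8
Average turnaround = (68+4+35+52+15+8) / 6 = 182/6 = 30.33

30.33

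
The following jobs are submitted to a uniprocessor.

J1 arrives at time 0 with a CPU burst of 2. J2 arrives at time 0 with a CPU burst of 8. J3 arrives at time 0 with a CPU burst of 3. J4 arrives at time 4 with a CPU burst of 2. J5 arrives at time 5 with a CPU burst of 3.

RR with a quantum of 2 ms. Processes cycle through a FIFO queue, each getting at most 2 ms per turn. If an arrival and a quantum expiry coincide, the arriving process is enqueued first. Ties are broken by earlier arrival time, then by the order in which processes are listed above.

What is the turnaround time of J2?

18

Timeline: | J1 0-2 | J2 2-4 | J3 4-6 | J4 6-8 | J2 8-10 | J5 10-12 | J3 12-13 | J2 13-15 | J5 15-16 | J2 16-18 |
Completion: J1=2  J2=18  J3=13  J4=8  J5=16
Turnaround (C−A): J1=2  J2=18  J3=13  J4=4  J5=11
Turnaround(J2) = completion − arrival = 18 − 0 = 18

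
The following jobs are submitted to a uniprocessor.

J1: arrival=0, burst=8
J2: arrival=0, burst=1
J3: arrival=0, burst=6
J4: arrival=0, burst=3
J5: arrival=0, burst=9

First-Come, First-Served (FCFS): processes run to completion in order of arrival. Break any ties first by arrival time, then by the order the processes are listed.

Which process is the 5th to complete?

Schedule: | J1 0-8 | J2 8-9 | J3 9-15 | J4 15-18 | J5 18-27 |
Completion: J1=8  J2=9  J3=15  J4=18  J5=27
Turnaround (C−A): J1=8  J2=9  J3=15  J4=18  J5=27
Finish order: J1 → J2 → J3 → J4 → J5

J5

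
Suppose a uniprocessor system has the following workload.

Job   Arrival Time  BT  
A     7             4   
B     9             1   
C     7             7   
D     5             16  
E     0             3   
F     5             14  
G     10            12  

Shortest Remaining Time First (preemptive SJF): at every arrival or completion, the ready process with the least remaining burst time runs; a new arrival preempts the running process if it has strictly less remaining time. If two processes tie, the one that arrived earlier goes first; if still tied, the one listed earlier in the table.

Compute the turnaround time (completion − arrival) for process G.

33

Timeline: | E 0-3 | idle 3-5 | F 5-7 | A 7-9 | B 9-10 | A 10-12 | C 12-19 | F 19-31 | G 31-43 | D 43-59 |
Completion: A=12  B=10  C=19  D=59  E=3  F=31  G=43
Turnaround (C−A): A=5  B=1  C=12  D=54  E=3  F=26  G=33
Turnaround(G) = completion − arrival = 43 − 10 = 33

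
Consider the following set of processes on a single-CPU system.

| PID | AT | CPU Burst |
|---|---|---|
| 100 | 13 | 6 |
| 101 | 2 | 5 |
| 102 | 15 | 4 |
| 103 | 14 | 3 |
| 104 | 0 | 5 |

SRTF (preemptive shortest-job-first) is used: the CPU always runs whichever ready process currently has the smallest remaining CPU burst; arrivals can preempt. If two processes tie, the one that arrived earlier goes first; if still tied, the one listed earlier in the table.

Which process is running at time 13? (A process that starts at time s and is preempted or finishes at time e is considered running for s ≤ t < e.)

Gantt: | 104 0-5 | 101 5-10 | idle 10-13 | 100 13-14 | 103 14-17 | 102 17-21 | 100 21-26 |
Completion: 100=26  101=10  102=21  103=17  104=5

100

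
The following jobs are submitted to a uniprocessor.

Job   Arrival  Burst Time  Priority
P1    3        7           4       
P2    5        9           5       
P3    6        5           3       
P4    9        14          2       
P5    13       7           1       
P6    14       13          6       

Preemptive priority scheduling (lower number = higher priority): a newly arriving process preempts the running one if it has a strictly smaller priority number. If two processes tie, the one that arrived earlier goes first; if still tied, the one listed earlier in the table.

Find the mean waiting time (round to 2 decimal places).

Schedule: | idle 0-3 | P1 3-6 | P3 6-9 | P4 9-13 | P5 13-20 | P4 20-30 | P3 30-32 | P1 32-36 | P2 36-45 | P6 45-58 |
Completion: P1=36  P2=45  P3=32  P4=30  P5=20  P6=58
Waiting times: P1=26, P2=31, P3=21, P4=7, P5=0, P6=31
Average waiting = (26+31+21+7+0+31) / 6 = 116/6 = 19.33

19.33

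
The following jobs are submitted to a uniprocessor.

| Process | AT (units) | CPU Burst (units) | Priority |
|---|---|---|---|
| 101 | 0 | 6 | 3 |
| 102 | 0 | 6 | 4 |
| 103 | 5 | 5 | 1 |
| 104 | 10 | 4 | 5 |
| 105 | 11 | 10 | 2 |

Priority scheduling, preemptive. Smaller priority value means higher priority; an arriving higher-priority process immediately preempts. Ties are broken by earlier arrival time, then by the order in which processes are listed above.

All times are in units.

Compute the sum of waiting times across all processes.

Schedule: | 101 0-5 | 103 5-10 | 101 10-11 | 105 11-21 | 102 21-27 | 104 27-31 |
Completion: 101=11  102=27  103=10  104=31  105=21
Turnaround (C−A): 101=11  102=27  103=5  104=21  105=10
Waiting = turnaround − burst: 101=5, 102=21, 103=0, 104=17, 105=0
Total waiting = 5 + 21 + 0 + 17 + 0 = 43

43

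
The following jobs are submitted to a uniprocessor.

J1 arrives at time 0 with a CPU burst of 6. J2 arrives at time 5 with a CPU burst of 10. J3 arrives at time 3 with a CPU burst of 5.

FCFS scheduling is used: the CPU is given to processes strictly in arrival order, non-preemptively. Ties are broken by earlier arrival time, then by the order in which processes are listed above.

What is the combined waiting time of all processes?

Gantt: | J1 0-6 | J3 6-11 | J2 11-21 |
Completion: J1=6  J2=21  J3=11
Turnaround (C−A): J1=6  J2=16  J3=8
Waiting = turnaround − burst: J1=0, J2=6, J3=3
Total waiting = 0 + 6 + 3 = 9

9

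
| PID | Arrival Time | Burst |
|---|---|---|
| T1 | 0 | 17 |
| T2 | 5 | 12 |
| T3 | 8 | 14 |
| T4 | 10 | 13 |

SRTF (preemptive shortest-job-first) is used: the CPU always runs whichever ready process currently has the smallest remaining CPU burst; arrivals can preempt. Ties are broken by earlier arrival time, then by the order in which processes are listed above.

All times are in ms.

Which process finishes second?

T2

Schedule: | T1 0-17 | T2 17-29 | T4 29-42 | T3 42-56 |
Completion: T1=17  T2=29  T3=56  T4=42
Turnaround (C−A): T1=17  T2=24  T3=48  T4=32
Finish order: T1 → T2 → T4 → T3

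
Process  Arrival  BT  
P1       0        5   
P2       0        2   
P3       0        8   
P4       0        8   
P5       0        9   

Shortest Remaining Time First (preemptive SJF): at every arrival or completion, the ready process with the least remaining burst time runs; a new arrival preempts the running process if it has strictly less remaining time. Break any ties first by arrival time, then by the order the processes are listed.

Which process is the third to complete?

Gantt: | P2 0-2 | P1 2-7 | P3 7-15 | P4 15-23 | P5 23-32 |
Completion: P1=7  P2=2  P3=15  P4=23  P5=32
Finish order: P2 → P1 → P3 → P4 → P5

P3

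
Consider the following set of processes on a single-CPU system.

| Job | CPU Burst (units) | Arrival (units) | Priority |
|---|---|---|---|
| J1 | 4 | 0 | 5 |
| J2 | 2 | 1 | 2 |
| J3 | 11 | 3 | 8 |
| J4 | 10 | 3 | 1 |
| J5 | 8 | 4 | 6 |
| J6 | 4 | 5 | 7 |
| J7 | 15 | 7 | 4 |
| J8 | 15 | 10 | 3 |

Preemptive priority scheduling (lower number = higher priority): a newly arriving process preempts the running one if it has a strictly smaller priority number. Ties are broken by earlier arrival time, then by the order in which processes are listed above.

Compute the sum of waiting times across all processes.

212

Schedule: | J1 0-1 | J2 1-3 | J4 3-13 | J8 13-28 | J7 28-43 | J1 43-46 | J5 46-54 | J6 54-58 | J3 58-69 |
Completion: J1=46  J2=3  J3=69  J4=13  J5=54  J6=58  J7=43  J8=28
Waiting = turnaround − burst: J1=42, J2=0, J3=55, J4=0, J5=42, J6=49, J7=21, J8=3
Total waiting = 42 + 0 + 55 + 0 + 42 + 49 + 21 + 3 = 212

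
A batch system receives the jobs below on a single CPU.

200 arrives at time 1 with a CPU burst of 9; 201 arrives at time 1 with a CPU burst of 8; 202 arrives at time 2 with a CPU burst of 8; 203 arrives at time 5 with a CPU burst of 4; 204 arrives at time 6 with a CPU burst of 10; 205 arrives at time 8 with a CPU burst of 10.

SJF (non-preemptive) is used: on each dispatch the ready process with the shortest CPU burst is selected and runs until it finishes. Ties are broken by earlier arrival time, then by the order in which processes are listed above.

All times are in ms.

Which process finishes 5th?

Timeline: | idle 0-1 | 201 1-9 | 203 9-13 | 202 13-21 | 200 21-30 | 204 30-40 | 205 40-50 |
Completion: 200=30  201=9  202=21  203=13  204=40  205=50
Finish order: 201 → 203 → 202 → 200 → 204 → 205

204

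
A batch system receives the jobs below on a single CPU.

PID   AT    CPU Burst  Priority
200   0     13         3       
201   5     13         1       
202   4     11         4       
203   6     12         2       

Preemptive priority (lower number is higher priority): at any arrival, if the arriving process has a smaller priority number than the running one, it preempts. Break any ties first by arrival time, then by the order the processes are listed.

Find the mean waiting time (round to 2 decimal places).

17.75

Gantt: | 200 0-5 | 201 5-18 | 203 18-30 | 200 30-38 | 202 38-49 |
Completion: 200=38  201=18  202=49  203=30
Turnaround (C−A): 200=38  201=13  202=45  203=24
Waiting times: 200=25, 201=0, 202=34, 203=12
Average waiting = (25+0+34+12) / 4 = 71/4 = 17.75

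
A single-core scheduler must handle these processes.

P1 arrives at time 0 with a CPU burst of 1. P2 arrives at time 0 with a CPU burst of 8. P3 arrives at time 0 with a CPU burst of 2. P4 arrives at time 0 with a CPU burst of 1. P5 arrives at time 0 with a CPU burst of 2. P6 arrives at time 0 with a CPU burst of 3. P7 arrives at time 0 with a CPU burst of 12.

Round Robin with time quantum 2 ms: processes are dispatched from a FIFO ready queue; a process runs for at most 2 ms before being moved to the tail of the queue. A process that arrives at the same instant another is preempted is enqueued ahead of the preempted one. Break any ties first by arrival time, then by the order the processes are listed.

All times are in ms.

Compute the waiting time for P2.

15

Timeline: | P1 0-1 | P2 1-3 | P3 3-5 | P4 5-6 | P5 6-8 | P6 8-10 | P7 10-12 | P2 12-14 | P6 14-15 | P7 15-17 | P2 17-19 | P7 19-21 | P2 21-23 | P7 23-29 |
Completion: P1=1  P2=23  P3=5  P4=6  P5=8  P6=15  P7=29
Turnaround (C−A): P1=1  P2=23  P3=5  P4=6  P5=8  P6=15  P7=29
Waiting(P2) = turnaround − burst = 23 − 8 = 15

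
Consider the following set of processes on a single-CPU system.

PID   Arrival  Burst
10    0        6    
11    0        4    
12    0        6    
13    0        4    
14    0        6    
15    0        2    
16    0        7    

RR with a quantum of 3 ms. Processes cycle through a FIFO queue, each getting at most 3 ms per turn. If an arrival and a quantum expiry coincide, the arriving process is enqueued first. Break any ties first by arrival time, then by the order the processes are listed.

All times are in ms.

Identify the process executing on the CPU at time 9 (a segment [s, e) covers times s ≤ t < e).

13

Gantt: | 10 0-3 | 11 3-6 | 12 6-9 | 13 9-12 | 14 12-15 | 15 15-17 | 16 17-20 | 10 20-23 | 11 23-24 | 12 24-27 | 13 27-28 | 14 28-31 | 16 31-35 |
Completion: 10=23  11=24  12=27  13=28  14=31  15=17  16=35
Turnaround (C−A): 10=23  11=24  12=27  13=28  14=31  15=17  16=35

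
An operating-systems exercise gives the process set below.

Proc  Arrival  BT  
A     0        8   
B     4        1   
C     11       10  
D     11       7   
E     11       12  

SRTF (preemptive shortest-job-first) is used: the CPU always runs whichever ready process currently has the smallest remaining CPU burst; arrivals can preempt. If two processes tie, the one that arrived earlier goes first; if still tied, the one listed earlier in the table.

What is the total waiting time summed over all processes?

Timeline: | A 0-4 | B 4-5 | A 5-9 | idle 9-11 | D 11-18 | C 18-28 | E 28-40 |
Completion: A=9  B=5  C=28  D=18  E=40
Turnaround (C−A): A=9  B=1  C=17  D=7  E=29
Waiting = turnaround − burst: A=1, B=0, C=7, D=0, E=17
Total waiting = 1 + 0 + 7 + 0 + 17 = 25

25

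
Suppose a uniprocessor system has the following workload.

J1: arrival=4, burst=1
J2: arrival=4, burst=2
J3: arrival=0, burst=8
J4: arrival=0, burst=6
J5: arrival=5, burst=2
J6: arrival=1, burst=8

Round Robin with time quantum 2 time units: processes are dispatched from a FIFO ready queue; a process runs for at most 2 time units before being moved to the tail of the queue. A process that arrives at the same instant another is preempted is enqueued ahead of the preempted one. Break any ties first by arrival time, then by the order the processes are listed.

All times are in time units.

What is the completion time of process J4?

Gantt: | J3 0-2 | J4 2-4 | J6 4-6 | J3 6-8 | J1 8-9 | J2 9-11 | J4 11-13 | J5 13-15 | J6 15-17 | J3 17-19 | J4 19-21 | J6 21-23 | J3 23-25 | J6 25-27 |
Completion: J1=9  J2=11  J3=25  J4=21  J5=15  J6=27

21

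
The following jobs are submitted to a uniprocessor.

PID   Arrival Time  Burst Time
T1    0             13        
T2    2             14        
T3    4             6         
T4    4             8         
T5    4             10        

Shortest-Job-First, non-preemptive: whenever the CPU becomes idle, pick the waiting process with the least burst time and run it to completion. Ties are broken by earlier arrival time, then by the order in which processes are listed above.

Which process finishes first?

Timeline: | T1 0-13 | T3 13-19 | T4 19-27 | T5 27-37 | T2 37-51 |
Completion: T1=13  T2=51  T3=19  T4=27  T5=37
Turnaround (C−A): T1=13  T2=49  T3=15  T4=23  T5=33
Finish order: T1 → T3 → T4 → T5 → T2

T1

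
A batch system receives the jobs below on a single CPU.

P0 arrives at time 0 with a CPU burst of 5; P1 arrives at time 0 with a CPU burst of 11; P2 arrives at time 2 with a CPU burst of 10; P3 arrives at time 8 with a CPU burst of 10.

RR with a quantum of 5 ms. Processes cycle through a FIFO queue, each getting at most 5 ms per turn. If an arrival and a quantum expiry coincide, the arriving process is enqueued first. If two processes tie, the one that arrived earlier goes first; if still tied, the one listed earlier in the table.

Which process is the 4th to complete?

Schedule: | P0 0-5 | P1 5-10 | P2 10-15 | P3 15-20 | P1 20-25 | P2 25-30 | P3 30-35 | P1 35-36 |
Completion: P0=5  P1=36  P2=30  P3=35
Turnaround (C−A): P0=5  P1=36  P2=28  P3=27
Finish order: P0 → P2 → P3 → P1

P1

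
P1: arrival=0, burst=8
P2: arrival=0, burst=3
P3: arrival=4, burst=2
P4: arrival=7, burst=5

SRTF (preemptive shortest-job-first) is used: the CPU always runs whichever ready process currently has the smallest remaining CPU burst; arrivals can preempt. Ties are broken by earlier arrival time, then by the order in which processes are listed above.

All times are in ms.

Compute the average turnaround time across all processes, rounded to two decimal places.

Timeline: | P2 0-3 | P1 3-4 | P3 4-6 | P1 6-7 | P4 7-12 | P1 12-18 |
Completion: P1=18  P2=3  P3=6  P4=12
Turnaround (C−A): P1=18  P2=3  P3=2  P4=5
Turnaround times: P1=18, P2=3, P3=2, P4=5
Average turnaround = (18+3+2+5) / 4 = 28/4 = 7.00

7.00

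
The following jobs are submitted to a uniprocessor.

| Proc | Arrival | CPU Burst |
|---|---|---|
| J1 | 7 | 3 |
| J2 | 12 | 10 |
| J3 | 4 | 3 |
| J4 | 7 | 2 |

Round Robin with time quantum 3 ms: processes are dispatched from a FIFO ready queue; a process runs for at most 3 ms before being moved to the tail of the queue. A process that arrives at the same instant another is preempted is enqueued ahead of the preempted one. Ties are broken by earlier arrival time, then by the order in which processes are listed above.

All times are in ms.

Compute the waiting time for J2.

0

Gantt: | idle 0-4 | J3 4-7 | J1 7-10 | J4 10-12 | J2 12-22 |
Completion: J1=10  J2=22  J3=7  J4=12
Waiting(J2) = turnaround − burst = 10 − 10 = 0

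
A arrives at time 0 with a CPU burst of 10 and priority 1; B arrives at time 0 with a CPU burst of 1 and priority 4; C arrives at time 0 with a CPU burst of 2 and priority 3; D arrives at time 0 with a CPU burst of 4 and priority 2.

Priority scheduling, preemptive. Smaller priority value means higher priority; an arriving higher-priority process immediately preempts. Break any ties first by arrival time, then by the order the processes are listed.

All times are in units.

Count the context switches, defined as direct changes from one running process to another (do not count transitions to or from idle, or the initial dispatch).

3

Timeline: | A 0-10 | D 10-14 | C 14-16 | B 16-17 |
Completion: A=10  B=17  C=16  D=14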